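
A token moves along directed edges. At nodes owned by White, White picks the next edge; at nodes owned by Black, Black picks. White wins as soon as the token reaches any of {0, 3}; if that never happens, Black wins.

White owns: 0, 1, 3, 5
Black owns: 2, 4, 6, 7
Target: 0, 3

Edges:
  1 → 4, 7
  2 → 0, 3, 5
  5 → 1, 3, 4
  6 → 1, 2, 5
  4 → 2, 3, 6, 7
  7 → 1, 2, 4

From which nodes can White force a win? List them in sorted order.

0, 2, 3, 5

A0 = {0, 3}
A1: add {5} — 5 (White) has 5→3.
A2: add {2} — 2 (Black): all of {0, 3, 5} already in.
A3 = A2; e.g. 1 (White) has no edge into A2. Fixed point.
White's winning region = {0, 2, 3, 5}.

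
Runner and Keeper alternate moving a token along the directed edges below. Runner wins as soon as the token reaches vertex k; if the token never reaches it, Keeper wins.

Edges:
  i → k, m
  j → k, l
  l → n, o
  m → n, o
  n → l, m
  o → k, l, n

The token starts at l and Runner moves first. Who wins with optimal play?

Track states (vertex, player-to-move).
A0 = {(k,Runner), (k,Keeper)}
A1: add {(i,Runner), (j,Runner), (o,Runner)}.
A2 = A1; e.g. (i,Keeper) stays out. (l,Runner) never enters ⇒ Keeper avoids the target.

Keeper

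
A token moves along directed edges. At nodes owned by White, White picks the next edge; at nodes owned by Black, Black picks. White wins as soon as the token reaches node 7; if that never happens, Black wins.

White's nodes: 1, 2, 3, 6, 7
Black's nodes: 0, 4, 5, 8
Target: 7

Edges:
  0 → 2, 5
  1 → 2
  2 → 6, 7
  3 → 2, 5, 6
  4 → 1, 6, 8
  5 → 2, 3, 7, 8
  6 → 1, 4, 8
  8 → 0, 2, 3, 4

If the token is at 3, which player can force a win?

A0 = {7}
A1: add {2} — 2 (White) has 2→7.
A2: add {1, 3} — 1 (White) has 1→2; 3 (White) has 3→2.
3 ∈ A2, so White can force the target.

White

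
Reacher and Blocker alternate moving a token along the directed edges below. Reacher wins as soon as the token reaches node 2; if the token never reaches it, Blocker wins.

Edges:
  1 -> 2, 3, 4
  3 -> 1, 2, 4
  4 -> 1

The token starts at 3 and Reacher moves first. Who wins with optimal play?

Reacher

Track states (vertex, player-to-move).
A0 = {(2,Reacher), (2,Blocker)}
A1: add {(1,Reacher), (3,Reacher)}.
(3,Reacher) ∈ A1 ⇒ Reacher forces the target.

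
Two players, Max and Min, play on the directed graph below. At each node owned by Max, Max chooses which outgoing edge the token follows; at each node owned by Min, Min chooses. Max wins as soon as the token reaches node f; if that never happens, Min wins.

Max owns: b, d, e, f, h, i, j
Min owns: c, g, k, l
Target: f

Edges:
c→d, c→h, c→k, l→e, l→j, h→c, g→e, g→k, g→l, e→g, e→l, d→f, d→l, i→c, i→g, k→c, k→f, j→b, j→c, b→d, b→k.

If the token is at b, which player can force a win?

A0 = {f}
A1: add {d} — d (Max) has d→f.
A2: add {b} — b (Max) has b→d.
b ∈ A2, so Max can force the target.

Max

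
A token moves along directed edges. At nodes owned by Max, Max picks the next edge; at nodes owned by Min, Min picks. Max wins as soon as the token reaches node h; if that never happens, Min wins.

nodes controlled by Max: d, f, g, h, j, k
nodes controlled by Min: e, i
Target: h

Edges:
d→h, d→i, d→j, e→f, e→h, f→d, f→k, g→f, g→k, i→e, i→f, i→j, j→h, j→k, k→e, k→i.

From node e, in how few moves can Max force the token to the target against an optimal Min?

3

A0 = {h}
A1: add {d, j} — d (Max) has d→h; j (Max) has j→h.
A2: add {f} — f (Max) has f→d.
A3: add {e, g} — e (Min): all of {f, h} already in; g (Max) has g→f.
e enters the attractor at level 3, so Max can force the target in 3 moves from there.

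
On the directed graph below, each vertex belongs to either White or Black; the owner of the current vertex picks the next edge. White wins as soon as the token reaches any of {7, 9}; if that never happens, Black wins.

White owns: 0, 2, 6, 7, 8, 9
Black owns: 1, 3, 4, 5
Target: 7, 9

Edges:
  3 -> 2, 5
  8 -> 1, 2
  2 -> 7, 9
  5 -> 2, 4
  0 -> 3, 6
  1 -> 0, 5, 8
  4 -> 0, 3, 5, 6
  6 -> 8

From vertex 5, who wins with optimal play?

A0 = {7, 9}
A1: add {2} — 2 (White) has 2→7.
A2: add {8} — 8 (White) has 8→2.
A3: add {6} — 6 (White) has 6→8.
A4: add {0} — 0 (White) has 0→6.
A5 = A4; e.g. 1 (Black) can still go to 5. Fixed point.
5 never enters the attractor, so Black can avoid the target forever.

Black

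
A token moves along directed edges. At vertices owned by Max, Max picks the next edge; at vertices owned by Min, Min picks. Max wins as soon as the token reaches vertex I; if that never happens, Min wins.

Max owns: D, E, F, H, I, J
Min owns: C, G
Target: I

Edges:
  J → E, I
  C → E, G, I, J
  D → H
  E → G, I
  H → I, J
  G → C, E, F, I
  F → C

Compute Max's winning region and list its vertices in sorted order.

D, E, H, I, J

A0 = {I}
A1: add {E, H, J} — E (Max) has E→I; H (Max) has H→I; J (Max) has J→I.
A2: add {D} — D (Max) has D→H.
A3 = A2; e.g. C (Min) can still go to G. Fixed point.
Max's winning region = {D, E, H, I, J}.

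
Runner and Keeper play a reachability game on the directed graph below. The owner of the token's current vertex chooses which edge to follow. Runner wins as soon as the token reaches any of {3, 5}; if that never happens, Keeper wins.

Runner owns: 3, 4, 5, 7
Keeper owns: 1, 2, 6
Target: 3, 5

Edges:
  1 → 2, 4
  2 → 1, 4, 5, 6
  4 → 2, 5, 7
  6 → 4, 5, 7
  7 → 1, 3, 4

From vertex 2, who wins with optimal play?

Keeper

A0 = {3, 5}
A1: add {4, 7} — 4 (Runner) has 4→5; 7 (Runner) has 7→3.
A2: add {6} — 6 (Keeper): all of {4, 5, 7} already in.
A3 = A2; e.g. 1 (Keeper) can still go to 2. Fixed point.
2 never enters the attractor, so Keeper can avoid the target forever.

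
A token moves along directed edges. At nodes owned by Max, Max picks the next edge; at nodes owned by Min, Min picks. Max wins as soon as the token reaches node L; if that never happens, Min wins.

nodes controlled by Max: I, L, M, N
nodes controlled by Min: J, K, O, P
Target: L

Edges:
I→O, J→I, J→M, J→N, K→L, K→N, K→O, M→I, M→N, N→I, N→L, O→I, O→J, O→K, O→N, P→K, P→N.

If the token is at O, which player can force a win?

Min

A0 = {L}
A1: add {N} — N (Max) has N→L.
A2: add {M} — M (Max) has M→N.
A3 = A2; e.g. I (Max) has no edge into A2. Fixed point.
O never enters the attractor, so Min can avoid the target forever.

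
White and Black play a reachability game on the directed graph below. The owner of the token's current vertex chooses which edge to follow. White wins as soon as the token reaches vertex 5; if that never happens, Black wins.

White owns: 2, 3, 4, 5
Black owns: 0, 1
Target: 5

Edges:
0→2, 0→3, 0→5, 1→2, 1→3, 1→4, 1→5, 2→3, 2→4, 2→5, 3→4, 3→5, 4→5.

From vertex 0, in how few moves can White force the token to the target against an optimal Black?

2

A0 = {5}
A1: add {2, 3, 4} — 2 (White) has 2→5; 3 (White) has 3→5; 4 (White) has 4→5.
A2: add {0, 1} — 0 (Black): all of {2, 3, 5} already in; 1 (Black): all of {2, 3, 4, 5} already in.
A2 = all vertices. Fixed point.
0 enters the attractor at level 2, so White can force the target in 2 moves from there.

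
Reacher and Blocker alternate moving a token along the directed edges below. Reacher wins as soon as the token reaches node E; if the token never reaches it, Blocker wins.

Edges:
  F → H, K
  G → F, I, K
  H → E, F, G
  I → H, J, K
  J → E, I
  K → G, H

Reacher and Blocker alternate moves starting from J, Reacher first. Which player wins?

Track states (vertex, player-to-move).
A0 = {(E,Reacher), (E,Blocker)}
A1: add {(H,Reacher), (J,Reacher)}.
(J,Reacher) ∈ A1 ⇒ Reacher forces the target.

Reacher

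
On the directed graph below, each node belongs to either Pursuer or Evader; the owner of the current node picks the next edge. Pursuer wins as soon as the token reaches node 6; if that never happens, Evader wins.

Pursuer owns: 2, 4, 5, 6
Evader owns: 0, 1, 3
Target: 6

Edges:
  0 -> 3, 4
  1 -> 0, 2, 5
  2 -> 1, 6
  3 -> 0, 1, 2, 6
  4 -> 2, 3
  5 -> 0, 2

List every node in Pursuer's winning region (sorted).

2, 4, 5, 6

A0 = {6}
A1: add {2} — 2 (Pursuer) has 2→6.
A2: add {4, 5} — 4 (Pursuer) has 4→2; 5 (Pursuer) has 5→2.
A3 = A2; e.g. 0 (Evader) can still go to 3. Fixed point.
Pursuer's winning region = {2, 4, 5, 6}.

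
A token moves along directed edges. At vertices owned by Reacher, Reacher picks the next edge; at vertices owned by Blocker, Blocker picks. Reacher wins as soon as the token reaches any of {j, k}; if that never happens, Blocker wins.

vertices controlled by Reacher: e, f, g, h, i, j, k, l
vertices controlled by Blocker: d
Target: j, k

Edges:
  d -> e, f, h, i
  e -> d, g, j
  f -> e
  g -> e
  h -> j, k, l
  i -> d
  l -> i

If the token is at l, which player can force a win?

Blocker

A0 = {j, k}
A1: add {e, h} — e (Reacher) has e→j; h (Reacher) has h→j.
A2: add {f, g} — f (Reacher) has f→e; g (Reacher) has g→e.
A3 = A2; e.g. d (Blocker) can still go to i. Fixed point.
l never enters the attractor, so Blocker can avoid the target forever.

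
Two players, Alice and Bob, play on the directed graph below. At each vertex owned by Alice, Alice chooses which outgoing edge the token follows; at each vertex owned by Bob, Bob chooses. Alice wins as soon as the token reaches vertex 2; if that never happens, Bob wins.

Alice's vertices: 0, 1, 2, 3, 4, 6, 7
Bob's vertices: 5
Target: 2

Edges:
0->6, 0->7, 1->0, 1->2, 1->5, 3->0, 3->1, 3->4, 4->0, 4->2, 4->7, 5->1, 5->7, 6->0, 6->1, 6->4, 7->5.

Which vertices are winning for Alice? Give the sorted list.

0, 1, 2, 3, 4, 6

A0 = {2}
A1: add {1, 4} — 1 (Alice) has 1→2; 4 (Alice) has 4→2.
A2: add {3, 6} — 3 (Alice) has 3→1; 6 (Alice) has 6→1.
A3: add {0} — 0 (Alice) has 0→6.
A4 = A3; e.g. 5 (Bob) can still go to 7. Fixed point.
Alice's winning region = {0, 1, 2, 3, 4, 6}.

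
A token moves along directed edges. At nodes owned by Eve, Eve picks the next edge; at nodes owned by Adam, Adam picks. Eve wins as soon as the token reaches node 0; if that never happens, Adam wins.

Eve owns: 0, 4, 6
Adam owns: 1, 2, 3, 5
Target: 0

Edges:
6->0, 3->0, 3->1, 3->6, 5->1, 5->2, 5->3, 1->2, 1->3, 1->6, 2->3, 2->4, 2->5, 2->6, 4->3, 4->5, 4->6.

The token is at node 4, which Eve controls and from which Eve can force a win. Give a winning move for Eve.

6

A0 = {0}
A1: add {6} — 6 (Eve) has 6→0.
A2: add {4} — 4 (Eve) has 4→6.
A3 = A2; e.g. 1 (Adam) can still go to 2. Fixed point.
From 4, successor 6 is in the attractor (rank 1); the other successors 3, 5 are not.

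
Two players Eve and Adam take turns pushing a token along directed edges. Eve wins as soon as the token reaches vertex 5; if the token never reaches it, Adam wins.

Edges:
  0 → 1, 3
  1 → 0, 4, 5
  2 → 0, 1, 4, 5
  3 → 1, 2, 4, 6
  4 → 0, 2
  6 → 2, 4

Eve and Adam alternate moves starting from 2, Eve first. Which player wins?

Eve

Track states (vertex, player-to-move).
A0 = {(5,Eve), (5,Adam)}
A1: add {(1,Eve), (2,Eve)}.
(2,Eve) ∈ A1 ⇒ Eve forces the target.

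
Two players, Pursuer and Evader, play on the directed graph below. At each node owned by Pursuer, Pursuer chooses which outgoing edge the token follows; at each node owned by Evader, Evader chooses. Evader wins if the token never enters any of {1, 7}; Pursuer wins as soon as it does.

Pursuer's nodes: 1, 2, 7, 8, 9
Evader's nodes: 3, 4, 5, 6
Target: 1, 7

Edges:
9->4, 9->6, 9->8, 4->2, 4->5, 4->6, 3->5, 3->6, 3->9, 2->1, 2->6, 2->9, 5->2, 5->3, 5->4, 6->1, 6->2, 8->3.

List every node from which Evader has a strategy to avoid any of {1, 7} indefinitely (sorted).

A0 = {1, 7}
A1: add {2} — 2 (Pursuer) has 2→1.
A2: add {6} — 6 (Evader): all of {1, 2} already in.
A3: add {9} — 9 (Pursuer) has 9→6.
A4 = A3; e.g. 3 (Evader) can still go to 5. Fixed point.
Pursuer's attractor = {1, 2, 6, 7, 9}; Evader avoids the target exactly from the complement.

3, 4, 5, 8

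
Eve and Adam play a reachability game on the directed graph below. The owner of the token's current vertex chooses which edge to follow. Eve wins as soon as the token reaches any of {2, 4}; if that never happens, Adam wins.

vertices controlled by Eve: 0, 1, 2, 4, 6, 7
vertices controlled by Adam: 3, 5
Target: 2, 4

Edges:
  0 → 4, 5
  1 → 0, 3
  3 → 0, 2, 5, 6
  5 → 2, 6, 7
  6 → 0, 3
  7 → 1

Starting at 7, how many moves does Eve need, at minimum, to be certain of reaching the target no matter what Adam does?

3

A0 = {2, 4}
A1: add {0} — 0 (Eve) has 0→4.
A2: add {1, 6} — 1 (Eve) has 1→0; 6 (Eve) has 6→0.
A3: add {7} — 7 (Eve) has 7→1.
7 enters the attractor at level 3, so Eve can force the target in 3 moves from there.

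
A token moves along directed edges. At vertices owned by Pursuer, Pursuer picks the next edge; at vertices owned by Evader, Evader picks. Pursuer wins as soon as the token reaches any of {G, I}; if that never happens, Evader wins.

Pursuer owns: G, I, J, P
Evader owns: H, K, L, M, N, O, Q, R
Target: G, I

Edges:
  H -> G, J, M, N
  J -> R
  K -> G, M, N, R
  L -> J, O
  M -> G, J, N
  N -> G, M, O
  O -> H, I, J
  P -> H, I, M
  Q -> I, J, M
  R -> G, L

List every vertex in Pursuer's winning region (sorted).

A0 = {G, I}
A1: add {P} — P (Pursuer) has P→I.
A2 = A1; e.g. H (Evader) can still go to J. Fixed point.
Pursuer's winning region = {G, I, P}.

G, I, P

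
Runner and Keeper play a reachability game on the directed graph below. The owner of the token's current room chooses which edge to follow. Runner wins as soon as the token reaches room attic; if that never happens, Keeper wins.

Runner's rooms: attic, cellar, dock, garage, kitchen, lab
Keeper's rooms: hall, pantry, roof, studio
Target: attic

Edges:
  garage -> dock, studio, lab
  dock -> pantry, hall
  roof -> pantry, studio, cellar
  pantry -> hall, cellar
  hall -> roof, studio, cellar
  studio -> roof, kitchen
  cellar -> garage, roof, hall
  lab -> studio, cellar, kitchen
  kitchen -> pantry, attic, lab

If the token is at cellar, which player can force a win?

Runner

A0 = {attic}
A1: add {kitchen} — kitchen (Runner) has kitchen→attic.
A2: add {lab} — lab (Runner) has lab→kitchen.
A3: add {garage} — garage (Runner) has garage→lab.
A4: add {cellar} — cellar (Runner) has cellar→garage.
A5 = A4; e.g. dock (Runner) has no edge into A4. Fixed point.
cellar ∈ A4, so Runner can force the target.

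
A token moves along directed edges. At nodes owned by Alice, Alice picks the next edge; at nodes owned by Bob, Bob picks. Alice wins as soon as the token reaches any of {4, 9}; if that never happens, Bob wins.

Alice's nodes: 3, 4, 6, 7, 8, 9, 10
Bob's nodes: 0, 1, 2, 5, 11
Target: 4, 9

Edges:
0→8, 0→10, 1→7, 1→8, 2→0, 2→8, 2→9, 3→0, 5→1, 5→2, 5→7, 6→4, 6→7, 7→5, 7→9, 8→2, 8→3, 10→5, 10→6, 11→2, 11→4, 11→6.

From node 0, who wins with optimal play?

Bob

A0 = {4, 9}
A1: add {6, 7} — 6 (Alice) has 6→4; 7 (Alice) has 7→9.
A2: add {10} — 10 (Alice) has 10→6.
A3 = A2; e.g. 0 (Bob) can still go to 8. Fixed point.
0 never enters the attractor, so Bob can avoid the target forever.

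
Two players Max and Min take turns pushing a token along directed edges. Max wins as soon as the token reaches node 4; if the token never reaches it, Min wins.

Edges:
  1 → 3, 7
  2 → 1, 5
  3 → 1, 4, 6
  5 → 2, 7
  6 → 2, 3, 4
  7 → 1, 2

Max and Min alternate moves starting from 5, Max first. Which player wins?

Min

Track states (vertex, player-to-move).
A0 = {(4,Max), (4,Min)}
A1: add {(3,Max), (6,Max)}.
A2 = A1; e.g. (1,Max) stays out. (5,Max) never enters ⇒ Min avoids the target.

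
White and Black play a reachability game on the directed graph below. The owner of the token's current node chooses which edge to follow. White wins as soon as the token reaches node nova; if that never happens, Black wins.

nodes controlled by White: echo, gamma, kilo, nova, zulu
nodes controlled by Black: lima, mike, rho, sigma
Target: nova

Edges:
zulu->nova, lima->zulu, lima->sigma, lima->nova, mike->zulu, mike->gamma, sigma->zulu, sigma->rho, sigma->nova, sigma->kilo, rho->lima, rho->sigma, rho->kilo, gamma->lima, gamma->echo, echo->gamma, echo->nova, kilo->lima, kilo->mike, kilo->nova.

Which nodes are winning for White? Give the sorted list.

echo, gamma, kilo, mike, nova, zulu

A0 = {nova}
A1: add {echo, kilo, zulu} — zulu (White) has zulu→nova; echo (White) has echo→nova; kilo (White) has kilo→nova.
A2: add {gamma} — gamma (White) has gamma→echo.
A3: add {mike} — mike (Black): all of {zulu, gamma} already in.
A4 = A3; e.g. lima (Black) can still go to sigma. Fixed point.
White's winning region = {echo, gamma, kilo, mike, nova, zulu}.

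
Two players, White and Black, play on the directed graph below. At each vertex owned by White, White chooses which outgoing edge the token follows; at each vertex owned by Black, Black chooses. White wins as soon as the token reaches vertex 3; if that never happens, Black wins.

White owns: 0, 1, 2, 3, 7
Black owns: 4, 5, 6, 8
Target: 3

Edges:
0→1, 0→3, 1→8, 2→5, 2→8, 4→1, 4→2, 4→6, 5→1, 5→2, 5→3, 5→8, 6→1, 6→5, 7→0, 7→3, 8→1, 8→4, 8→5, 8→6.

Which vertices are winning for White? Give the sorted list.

A0 = {3}
A1: add {0, 7} — 0 (White) has 0→3; 7 (White) has 7→3.
A2 = A1; e.g. 1 (White) has no edge into A1. Fixed point.
White's winning region = {0, 3, 7}.

0, 3, 7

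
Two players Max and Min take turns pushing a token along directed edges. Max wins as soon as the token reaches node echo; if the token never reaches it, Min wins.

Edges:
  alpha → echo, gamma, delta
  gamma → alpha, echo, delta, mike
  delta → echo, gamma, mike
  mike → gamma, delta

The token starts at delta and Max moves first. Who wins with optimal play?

Max

Track states (vertex, player-to-move).
A0 = {(echo,Max), (echo,Min)}
A1: add {(alpha,Max), (gamma,Max), (delta,Max)}.
(delta,Max) ∈ A1 ⇒ Max forces the target.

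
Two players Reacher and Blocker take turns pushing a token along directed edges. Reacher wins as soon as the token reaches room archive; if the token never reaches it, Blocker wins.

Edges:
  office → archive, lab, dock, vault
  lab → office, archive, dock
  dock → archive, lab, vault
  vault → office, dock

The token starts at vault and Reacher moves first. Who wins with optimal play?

Blocker

Track states (vertex, player-to-move).
A0 = {(archive,Reacher), (archive,Blocker)}
A1: add {(office,Reacher), (lab,Reacher), (dock,Reacher)}.
A2: add {(lab,Blocker), (vault,Blocker)}.
A3 = A2; e.g. (office,Blocker) stays out. (vault,Reacher) never enters ⇒ Blocker avoids the target.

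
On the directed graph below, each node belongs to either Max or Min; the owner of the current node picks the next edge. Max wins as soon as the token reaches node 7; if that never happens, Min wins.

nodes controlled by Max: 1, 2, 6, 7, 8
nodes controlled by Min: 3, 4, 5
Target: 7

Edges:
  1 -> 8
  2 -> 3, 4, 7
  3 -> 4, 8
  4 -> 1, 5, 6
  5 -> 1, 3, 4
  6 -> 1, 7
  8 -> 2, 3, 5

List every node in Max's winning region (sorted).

A0 = {7}
A1: add {2, 6} — 2 (Max) has 2→7; 6 (Max) has 6→7.
A2: add {8} — 8 (Max) has 8→2.
A3: add {1} — 1 (Max) has 1→8.
A4 = A3; e.g. 3 (Min) can still go to 4. Fixed point.
Max's winning region = {1, 2, 6, 7, 8}.

1, 2, 6, 7, 8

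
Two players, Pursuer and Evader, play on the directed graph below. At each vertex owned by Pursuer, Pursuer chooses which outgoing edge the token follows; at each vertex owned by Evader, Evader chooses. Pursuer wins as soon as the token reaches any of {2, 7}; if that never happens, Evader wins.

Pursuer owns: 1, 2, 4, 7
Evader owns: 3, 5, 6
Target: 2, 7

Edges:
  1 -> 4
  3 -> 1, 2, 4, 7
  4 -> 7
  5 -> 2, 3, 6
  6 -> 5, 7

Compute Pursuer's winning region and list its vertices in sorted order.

A0 = {2, 7}
A1: add {4} — 4 (Pursuer) has 4→7.
A2: add {1} — 1 (Pursuer) has 1→4.
A3: add {3} — 3 (Evader): all of {1, 2, 4, 7} already in.
A4 = A3; e.g. 5 (Evader) can still go to 6. Fixed point.
Pursuer's winning region = {1, 2, 3, 4, 7}.

1, 2, 3, 4, 7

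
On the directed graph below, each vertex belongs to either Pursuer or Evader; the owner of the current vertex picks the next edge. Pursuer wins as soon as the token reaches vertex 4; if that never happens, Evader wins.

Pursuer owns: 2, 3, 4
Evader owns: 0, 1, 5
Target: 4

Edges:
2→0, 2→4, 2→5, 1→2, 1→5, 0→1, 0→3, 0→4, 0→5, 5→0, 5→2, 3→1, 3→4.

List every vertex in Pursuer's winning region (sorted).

2, 3, 4

A0 = {4}
A1: add {2, 3} — 2 (Pursuer) has 2→4; 3 (Pursuer) has 3→4.
A2 = A1; e.g. 0 (Evader) can still go to 1. Fixed point.
Pursuer's winning region = {2, 3, 4}.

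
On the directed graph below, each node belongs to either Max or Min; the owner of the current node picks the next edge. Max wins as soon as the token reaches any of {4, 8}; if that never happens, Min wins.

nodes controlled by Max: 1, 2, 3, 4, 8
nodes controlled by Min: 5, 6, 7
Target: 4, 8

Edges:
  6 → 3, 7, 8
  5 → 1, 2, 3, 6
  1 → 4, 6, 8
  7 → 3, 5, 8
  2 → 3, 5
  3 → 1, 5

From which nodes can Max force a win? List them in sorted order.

1, 2, 3, 4, 8

A0 = {4, 8}
A1: add {1} — 1 (Max) has 1→4.
A2: add {3} — 3 (Max) has 3→1.
A3: add {2} — 2 (Max) has 2→3.
A4 = A3; e.g. 5 (Min) can still go to 6. Fixed point.
Max's winning region = {1, 2, 3, 4, 8}.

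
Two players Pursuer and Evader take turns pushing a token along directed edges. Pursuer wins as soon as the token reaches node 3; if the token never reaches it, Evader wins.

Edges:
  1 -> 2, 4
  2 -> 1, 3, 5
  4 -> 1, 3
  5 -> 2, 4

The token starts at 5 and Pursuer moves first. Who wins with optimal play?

Evader

Track states (vertex, player-to-move).
A0 = {(3,Pursuer), (3,Evader)}
A1: add {(2,Pursuer), (4,Pursuer)}.
A2: add {(1,Evader), (5,Evader)}.
A3 = A2; e.g. (1,Pursuer) stays out. (5,Pursuer) never enters ⇒ Evader avoids the target.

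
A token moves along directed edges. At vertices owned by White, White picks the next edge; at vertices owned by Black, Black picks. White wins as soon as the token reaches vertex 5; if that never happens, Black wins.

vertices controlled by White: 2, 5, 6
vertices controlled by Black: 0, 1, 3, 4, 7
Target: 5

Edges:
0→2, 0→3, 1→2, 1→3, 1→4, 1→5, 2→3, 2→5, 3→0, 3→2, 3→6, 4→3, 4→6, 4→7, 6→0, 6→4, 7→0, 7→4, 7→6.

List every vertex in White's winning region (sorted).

A0 = {5}
A1: add {2} — 2 (White) has 2→5.
A2 = A1; e.g. 0 (Black) can still go to 3. Fixed point.
White's winning region = {2, 5}.

2, 5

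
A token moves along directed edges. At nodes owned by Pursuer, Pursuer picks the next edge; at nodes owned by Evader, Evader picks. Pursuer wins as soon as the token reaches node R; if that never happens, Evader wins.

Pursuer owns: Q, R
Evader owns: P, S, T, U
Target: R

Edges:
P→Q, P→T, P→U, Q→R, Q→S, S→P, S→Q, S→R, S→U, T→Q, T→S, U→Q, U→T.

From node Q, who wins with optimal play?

A0 = {R}
A1: add {Q} — Q (Pursuer) has Q→R.
A2 = A1; e.g. P (Evader) can still go to T. Fixed point.
Q ∈ A1, so Pursuer can force the target.

Pursuer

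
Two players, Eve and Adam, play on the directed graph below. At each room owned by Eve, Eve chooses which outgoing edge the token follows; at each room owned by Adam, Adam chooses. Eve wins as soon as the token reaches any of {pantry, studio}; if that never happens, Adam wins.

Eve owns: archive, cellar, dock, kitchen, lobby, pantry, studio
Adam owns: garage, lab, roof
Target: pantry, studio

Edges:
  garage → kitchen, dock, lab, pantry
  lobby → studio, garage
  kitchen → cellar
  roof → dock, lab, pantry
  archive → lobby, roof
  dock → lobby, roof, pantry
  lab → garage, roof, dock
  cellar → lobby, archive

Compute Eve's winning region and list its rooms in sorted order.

A0 = {pantry, studio}
A1: add {dock, lobby} — lobby (Eve) has lobby→studio; dock (Eve) has dock→pantry.
A2: add {archive, cellar} — archive (Eve) has archive→lobby; cellar (Eve) has cellar→lobby.
A3: add {kitchen} — kitchen (Eve) has kitchen→cellar.
A4 = A3; e.g. garage (Adam) can still go to lab. Fixed point.
Eve's winning region = {archive, cellar, dock, kitchen, lobby, pantry, studio}.

archive, cellar, dock, kitchen, lobby, pantry, studio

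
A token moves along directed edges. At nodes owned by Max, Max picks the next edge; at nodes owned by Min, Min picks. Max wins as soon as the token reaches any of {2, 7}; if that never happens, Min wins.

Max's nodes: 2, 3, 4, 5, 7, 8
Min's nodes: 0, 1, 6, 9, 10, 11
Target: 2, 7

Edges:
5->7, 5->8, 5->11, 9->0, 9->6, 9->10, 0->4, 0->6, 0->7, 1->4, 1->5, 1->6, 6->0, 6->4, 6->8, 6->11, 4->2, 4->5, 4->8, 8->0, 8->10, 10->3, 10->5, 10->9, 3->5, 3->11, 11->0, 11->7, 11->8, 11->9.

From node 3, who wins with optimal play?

A0 = {2, 7}
A1: add {4, 5} — 4 (Max) has 4→2; 5 (Max) has 5→7.
A2: add {3} — 3 (Max) has 3→5.
A3 = A2; e.g. 0 (Min) can still go to 6. Fixed point.
3 ∈ A2, so Max can force the target.

Max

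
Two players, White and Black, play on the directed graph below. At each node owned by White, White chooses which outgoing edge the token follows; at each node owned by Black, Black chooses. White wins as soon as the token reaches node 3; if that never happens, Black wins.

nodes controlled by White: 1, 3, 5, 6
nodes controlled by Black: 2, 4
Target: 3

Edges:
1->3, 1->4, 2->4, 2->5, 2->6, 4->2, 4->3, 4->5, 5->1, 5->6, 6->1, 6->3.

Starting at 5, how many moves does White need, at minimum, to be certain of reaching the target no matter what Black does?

2

A0 = {3}
A1: add {1, 6} — 1 (White) has 1→3; 6 (White) has 6→3.
A2: add {5} — 5 (White) has 5→1.
A3 = A2; e.g. 2 (Black) can still go to 4. Fixed point.
5 enters the attractor at level 2, so White can force the target in 2 moves from there.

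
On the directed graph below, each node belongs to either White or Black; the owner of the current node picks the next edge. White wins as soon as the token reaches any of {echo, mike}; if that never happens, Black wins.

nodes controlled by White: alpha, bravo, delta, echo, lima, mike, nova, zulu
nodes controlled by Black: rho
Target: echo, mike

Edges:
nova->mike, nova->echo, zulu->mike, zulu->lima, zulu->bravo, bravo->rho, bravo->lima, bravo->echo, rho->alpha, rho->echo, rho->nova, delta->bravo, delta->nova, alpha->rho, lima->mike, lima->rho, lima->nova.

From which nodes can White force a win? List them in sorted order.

bravo, delta, echo, lima, mike, nova, zulu

A0 = {echo, mike}
A1: add {bravo, lima, nova, zulu} — lima (White) has lima→mike; zulu (White) has zulu→mike; bravo (White) has bravo→echo; nova (White) has nova→mike.
A2: add {delta} — delta (White) has delta→bravo.
A3 = A2; e.g. alpha (White) has no edge into A2. Fixed point.
White's winning region = {bravo, delta, echo, lima, mike, nova, zulu}.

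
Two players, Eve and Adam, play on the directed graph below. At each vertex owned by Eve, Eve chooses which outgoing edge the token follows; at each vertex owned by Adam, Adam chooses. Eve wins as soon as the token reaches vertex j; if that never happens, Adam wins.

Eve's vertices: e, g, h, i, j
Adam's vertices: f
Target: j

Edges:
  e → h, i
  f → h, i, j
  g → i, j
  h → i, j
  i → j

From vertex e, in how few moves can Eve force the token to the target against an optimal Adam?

2

A0 = {j}
A1: add {g, h, i} — g (Eve) has g→j; h (Eve) has h→j; i (Eve) has i→j.
A2: add {e, f} — e (Eve) has e→h; f (Adam): all of {h, i, j} already in.
A2 = all vertices. Fixed point.
e enters the attractor at level 2, so Eve can force the target in 2 moves from there.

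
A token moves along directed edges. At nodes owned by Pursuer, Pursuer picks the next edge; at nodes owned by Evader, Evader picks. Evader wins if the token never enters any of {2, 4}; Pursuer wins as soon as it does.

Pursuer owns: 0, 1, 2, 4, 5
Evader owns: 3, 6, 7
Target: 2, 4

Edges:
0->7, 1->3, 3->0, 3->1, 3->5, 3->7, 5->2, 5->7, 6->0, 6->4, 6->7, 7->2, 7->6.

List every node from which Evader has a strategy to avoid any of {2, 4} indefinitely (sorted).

A0 = {2, 4}
A1: add {5} — 5 (Pursuer) has 5→2.
A2 = A1; e.g. 0 (Pursuer) has no edge into A1. Fixed point.
Pursuer's attractor = {2, 4, 5}; Evader avoids the target exactly from the complement.

0, 1, 3, 6, 7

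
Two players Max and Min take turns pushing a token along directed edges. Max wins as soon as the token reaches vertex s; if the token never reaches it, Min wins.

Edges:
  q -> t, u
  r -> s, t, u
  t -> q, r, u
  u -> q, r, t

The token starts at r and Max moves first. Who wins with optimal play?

Track states (vertex, player-to-move).
A0 = {(s,Max), (s,Min)}
A1: add {(r,Max)}.
(r,Max) ∈ A1 ⇒ Max forces the target.

Max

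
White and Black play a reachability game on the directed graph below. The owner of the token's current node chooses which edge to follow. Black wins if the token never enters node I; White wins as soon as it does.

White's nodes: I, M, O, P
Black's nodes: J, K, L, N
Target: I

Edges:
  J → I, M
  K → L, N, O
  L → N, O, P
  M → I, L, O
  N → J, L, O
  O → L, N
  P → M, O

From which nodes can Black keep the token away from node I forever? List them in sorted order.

A0 = {I}
A1: add {M} — M (White) has M→I.
A2: add {J, P} — J (Black): all of {I, M} already in; P (White) has P→M.
A3 = A2; e.g. K (Black) can still go to L. Fixed point.
White's attractor = {I, J, M, P}; Black avoids the target exactly from the complement.

K, L, N, O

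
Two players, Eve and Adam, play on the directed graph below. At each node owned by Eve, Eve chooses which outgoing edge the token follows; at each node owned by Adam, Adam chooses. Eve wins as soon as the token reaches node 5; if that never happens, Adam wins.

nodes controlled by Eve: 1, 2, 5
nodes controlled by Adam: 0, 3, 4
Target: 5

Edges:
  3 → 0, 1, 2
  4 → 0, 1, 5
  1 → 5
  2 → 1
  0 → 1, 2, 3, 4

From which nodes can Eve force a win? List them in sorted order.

1, 2, 5

A0 = {5}
A1: add {1} — 1 (Eve) has 1→5.
A2: add {2} — 2 (Eve) has 2→1.
A3 = A2; e.g. 0 (Adam) can still go to 3. Fixed point.
Eve's winning region = {1, 2, 5}.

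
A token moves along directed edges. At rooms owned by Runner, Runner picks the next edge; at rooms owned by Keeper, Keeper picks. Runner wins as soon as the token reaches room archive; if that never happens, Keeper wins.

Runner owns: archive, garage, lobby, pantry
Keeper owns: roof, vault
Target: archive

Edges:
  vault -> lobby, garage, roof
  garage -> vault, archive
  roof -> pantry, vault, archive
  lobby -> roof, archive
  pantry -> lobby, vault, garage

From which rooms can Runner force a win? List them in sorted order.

A0 = {archive}
A1: add {garage, lobby} — lobby (Runner) has lobby→archive; garage (Runner) has garage→archive.
A2: add {pantry} — pantry (Runner) has pantry→lobby.
A3 = A2; e.g. vault (Keeper) can still go to roof. Fixed point.
Runner's winning region = {archive, garage, lobby, pantry}.

archive, garage, lobby, pantry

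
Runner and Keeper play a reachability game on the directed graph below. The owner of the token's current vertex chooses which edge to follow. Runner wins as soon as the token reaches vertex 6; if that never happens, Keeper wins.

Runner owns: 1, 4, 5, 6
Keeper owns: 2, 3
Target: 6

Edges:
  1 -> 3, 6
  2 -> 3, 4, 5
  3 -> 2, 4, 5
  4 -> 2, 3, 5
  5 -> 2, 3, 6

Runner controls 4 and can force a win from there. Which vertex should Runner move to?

A0 = {6}
A1: add {1, 5} — 1 (Runner) has 1→6; 5 (Runner) has 5→6.
A2: add {4} — 4 (Runner) has 4→5.
A3 = A2; e.g. 2 (Keeper) can still go to 3. Fixed point.
From 4, successor 5 is in the attractor (rank 1); the other successors 2, 3 are not.

5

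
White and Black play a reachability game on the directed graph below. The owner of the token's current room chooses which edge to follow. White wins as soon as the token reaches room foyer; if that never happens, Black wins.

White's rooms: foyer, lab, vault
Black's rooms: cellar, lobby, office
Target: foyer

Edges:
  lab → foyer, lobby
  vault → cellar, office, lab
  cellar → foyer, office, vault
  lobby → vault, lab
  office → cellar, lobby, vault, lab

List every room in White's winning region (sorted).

A0 = {foyer}
A1: add {lab} — lab (White) has lab→foyer.
A2: add {vault} — vault (White) has vault→lab.
A3: add {lobby} — lobby (Black): all of {vault, lab} already in.
A4 = A3; e.g. cellar (Black) can still go to office. Fixed point.
White's winning region = {foyer, lab, lobby, vault}.

foyer, lab, lobby, vault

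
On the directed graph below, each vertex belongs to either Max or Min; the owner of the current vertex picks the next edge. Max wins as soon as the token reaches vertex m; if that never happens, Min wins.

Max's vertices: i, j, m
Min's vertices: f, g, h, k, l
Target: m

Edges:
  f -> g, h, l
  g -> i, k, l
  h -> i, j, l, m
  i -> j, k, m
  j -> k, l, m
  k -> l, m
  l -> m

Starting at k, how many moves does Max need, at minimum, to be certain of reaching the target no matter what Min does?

A0 = {m}
A1: add {i, j, l} — i (Max) has i→m; j (Max) has j→m; l (Min): all of {m} already in.
A2: add {h, k} — h (Min): all of {i, j, l, m} already in; k (Min): all of {l, m} already in.
k enters the attractor at level 2, so Max can force the target in 2 moves from there.

2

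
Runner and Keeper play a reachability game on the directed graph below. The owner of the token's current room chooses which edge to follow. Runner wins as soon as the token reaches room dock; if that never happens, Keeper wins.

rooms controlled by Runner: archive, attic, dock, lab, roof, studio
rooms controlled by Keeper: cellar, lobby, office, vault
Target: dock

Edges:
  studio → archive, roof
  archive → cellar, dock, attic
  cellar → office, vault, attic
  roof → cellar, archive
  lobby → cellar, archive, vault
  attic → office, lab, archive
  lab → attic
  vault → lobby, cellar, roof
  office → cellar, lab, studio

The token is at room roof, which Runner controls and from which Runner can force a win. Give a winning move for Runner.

archive

A0 = {dock}
A1: add {archive} — archive (Runner) has archive→dock.
A2: add {attic, roof, studio} — roof (Runner) has roof→archive; studio (Runner) has studio→archive; attic (Runner) has attic→archive.
A3: add {lab} — lab (Runner) has lab→attic.
A4 = A3; e.g. lobby (Keeper) can still go to cellar. Fixed point.
From roof, successor archive is in the attractor (rank 1); the other successor cellar is not.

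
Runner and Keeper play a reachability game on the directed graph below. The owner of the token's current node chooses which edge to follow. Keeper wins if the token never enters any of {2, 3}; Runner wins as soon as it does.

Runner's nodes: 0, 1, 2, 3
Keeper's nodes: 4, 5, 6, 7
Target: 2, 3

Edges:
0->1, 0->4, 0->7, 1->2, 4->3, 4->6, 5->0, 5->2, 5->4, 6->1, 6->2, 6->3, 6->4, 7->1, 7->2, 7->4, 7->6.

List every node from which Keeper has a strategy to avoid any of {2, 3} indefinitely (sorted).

A0 = {2, 3}
A1: add {1} — 1 (Runner) has 1→2.
A2: add {0} — 0 (Runner) has 0→1.
A3 = A2; e.g. 4 (Keeper) can still go to 6. Fixed point.
Runner's attractor = {0, 1, 2, 3}; Keeper avoids the target exactly from the complement.

4, 5, 6, 7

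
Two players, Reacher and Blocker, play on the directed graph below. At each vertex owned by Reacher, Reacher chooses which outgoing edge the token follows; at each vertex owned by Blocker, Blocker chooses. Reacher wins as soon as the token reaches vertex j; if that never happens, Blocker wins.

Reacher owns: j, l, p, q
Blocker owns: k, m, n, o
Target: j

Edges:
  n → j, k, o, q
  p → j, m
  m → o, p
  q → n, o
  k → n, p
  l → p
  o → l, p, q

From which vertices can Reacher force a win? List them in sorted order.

j, l, p

A0 = {j}
A1: add {p} — p (Reacher) has p→j.
A2: add {l} — l (Reacher) has l→p.
A3 = A2; e.g. k (Blocker) can still go to n. Fixed point.
Reacher's winning region = {j, l, p}.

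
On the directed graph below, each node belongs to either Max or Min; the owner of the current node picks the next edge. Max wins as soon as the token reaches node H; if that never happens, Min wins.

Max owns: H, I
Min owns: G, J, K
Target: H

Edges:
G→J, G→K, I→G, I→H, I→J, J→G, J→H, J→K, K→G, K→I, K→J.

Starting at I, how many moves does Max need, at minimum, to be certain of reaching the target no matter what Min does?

A0 = {H}
A1: add {I} — I (Max) has I→H.
A2 = A1; e.g. G (Min) can still go to J. Fixed point.
I enters the attractor at level 1, so Max can force the target in 1 move from there.

1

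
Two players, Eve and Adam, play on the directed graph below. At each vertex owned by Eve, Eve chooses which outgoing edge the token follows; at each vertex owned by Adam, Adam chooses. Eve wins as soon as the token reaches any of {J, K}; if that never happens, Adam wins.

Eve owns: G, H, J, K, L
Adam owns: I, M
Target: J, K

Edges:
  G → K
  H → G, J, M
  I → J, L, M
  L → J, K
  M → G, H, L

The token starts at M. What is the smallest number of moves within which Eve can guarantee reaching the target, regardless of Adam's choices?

A0 = {J, K}
A1: add {G, H, L} — G (Eve) has G→K; H (Eve) has H→J; L (Eve) has L→J.
A2: add {M} — M (Adam): all of {G, H, L} already in.
M enters the attractor at level 2, so Eve can force the target in 2 moves from there.

2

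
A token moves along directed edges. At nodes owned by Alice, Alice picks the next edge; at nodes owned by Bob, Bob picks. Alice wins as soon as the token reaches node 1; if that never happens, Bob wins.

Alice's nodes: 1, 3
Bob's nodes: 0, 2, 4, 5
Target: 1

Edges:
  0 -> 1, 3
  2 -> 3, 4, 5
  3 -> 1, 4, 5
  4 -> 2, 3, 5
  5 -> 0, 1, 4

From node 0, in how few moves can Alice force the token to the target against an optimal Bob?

A0 = {1}
A1: add {3} — 3 (Alice) has 3→1.
A2: add {0} — 0 (Bob): all of {1, 3} already in.
A3 = A2; e.g. 2 (Bob) can still go to 4. Fixed point.
0 enters the attractor at level 2, so Alice can force the target in 2 moves from there.

2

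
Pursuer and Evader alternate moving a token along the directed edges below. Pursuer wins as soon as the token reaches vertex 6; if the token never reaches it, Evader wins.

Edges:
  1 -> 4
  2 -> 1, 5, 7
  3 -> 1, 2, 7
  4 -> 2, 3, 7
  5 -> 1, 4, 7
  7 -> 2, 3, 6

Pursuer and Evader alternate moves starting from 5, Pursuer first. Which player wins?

Track states (vertex, player-to-move).
A0 = {(6,Pursuer), (6,Evader)}
A1: add {(7,Pursuer)}.
A2 = A1; e.g. (1,Pursuer) stays out. (5,Pursuer) never enters ⇒ Evader avoids the target.

Evader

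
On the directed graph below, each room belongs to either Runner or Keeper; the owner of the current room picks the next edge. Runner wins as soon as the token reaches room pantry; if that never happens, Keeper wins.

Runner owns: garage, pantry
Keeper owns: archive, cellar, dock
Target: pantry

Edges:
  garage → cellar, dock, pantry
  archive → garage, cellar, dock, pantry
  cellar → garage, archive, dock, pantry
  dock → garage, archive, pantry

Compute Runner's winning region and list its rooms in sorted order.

garage, pantry

A0 = {pantry}
A1: add {garage} — garage (Runner) has garage→pantry.
A2 = A1; e.g. archive (Keeper) can still go to cellar. Fixed point.
Runner's winning region = {garage, pantry}.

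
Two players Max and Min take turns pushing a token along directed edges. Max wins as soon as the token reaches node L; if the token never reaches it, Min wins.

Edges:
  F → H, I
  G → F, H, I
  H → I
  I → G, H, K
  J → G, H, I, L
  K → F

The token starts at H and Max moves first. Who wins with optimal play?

Track states (vertex, player-to-move).
A0 = {(L,Max), (L,Min)}
A1: add {(J,Max)}.
A2 = A1; e.g. (F,Max) stays out. (H,Max) never enters ⇒ Min avoids the target.

Min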